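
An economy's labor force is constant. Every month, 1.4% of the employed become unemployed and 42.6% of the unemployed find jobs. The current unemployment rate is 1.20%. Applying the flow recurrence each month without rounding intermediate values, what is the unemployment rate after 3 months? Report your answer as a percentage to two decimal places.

With a fixed labor force, u_{t+1} = u_t + s·(1−u_t) − f·u_t = u_t·(1−s−f) + s.
Here 1−s−f = 0.560 and s = 0.014.
u_1 = 0.012000 × 0.560 + 0.014 = 0.020720.
u_2 = 0.020720 × 0.560 + 0.014 = 0.025603.
u_3 = 0.025603 × 0.560 + 0.014 = 0.028338.

Unemployment rate after three months ≈ 2.83%.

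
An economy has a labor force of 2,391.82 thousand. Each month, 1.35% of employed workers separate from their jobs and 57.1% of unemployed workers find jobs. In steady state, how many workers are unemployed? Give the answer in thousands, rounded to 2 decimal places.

About 55.24 thousand are unemployed in steady state.

Steady-state unemployment rate u* = s/(s+f) = 1.35/(1.35+57.1) = 0.023097.
Unemployed = u* × labor force = 0.023097 × 2,391.82 ≈ 55.24 thousand.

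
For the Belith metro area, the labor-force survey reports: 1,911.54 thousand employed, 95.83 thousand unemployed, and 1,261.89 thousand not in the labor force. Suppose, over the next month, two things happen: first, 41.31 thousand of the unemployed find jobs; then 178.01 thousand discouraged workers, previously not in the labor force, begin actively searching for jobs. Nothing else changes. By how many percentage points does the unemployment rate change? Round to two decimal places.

The unemployment rate changes by +5.87 percentage points.

Initially, labor force = 1,911.54 + 95.83 = 2,007.37 thousand, so u = 95.83/2,007.37 = 4.77%.
After the first change, unemployed falls and employed rises by 41.31; labor force unchanged → E = 1,952.85, U = 54.52, labor force = 2,007.37 thousand.
After the second change, unemployed and labor force both rise by 178.01 → E = 1,952.85, U = 232.53, labor force = 2,185.38 thousand.
New unemployment rate = 232.53 / 2,185.38 = 10.64%.
Change = 10.64% − 4.77% = +5.87 percentage points.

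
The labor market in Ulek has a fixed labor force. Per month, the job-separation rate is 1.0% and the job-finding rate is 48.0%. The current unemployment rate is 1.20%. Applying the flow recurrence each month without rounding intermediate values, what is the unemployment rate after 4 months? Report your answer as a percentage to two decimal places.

With a fixed labor force, u_{t+1} = u_t + s·(1−u_t) − f·u_t = u_t·(1−s−f) + s.
Here 1−s−f = 0.510 and s = 0.010.
u_1 = 0.012000 × 0.510 + 0.010 = 0.016120.
u_2 = 0.016120 × 0.510 + 0.010 = 0.018221.
u_3 = 0.018221 × 0.510 + 0.010 = 0.019293.
u_4 = 0.019293 × 0.510 + 0.010 = 0.019839.

Unemployment rate after four months ≈ 1.98%.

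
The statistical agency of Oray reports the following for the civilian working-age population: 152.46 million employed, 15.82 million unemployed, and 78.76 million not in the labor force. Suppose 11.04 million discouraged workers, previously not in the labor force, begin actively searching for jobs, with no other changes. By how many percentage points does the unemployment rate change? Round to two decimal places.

The unemployment rate changes by +5.58 percentage points.

Initially, labor force = 152.46 + 15.82 = 168.28 million, so u = 15.82/168.28 = 9.40%.
After the change, unemployed and labor force both rise by 11.04 → E = 152.46, U = 26.86, labor force = 179.32 million.
New unemployment rate = 26.86 / 179.32 = 14.98%.
Change = 14.98% − 9.40% = +5.58 percentage points.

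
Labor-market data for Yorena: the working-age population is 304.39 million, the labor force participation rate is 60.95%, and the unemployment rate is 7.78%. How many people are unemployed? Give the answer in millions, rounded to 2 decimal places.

Labor force = 0.6095 × 304.39 = 185.53 million.
Unemployed = 0.0778 × 185.53 ≈ 14.43 million.

About 14.43 million are unemployed.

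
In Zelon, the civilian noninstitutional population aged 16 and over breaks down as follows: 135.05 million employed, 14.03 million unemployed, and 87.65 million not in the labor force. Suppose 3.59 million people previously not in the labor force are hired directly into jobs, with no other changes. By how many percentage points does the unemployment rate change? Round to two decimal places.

The unemployment rate changes by −0.22 percentage points.

Initially, labor force = 135.05 + 14.03 = 149.08 million, so u = 14.03/149.08 = 9.41%.
After the change, employed and labor force both rise by 3.59; unemployed unchanged → E = 138.64, U = 14.03, labor force = 152.67 million.
New unemployment rate = 14.03 / 152.67 = 9.19%.
Change = 9.19% − 9.41% = −0.22 percentage points.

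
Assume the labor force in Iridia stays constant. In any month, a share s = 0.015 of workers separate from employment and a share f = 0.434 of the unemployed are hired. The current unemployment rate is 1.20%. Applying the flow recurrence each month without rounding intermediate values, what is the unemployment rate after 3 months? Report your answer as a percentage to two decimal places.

Unemployment rate after three months ≈ 2.98%.

With a fixed labor force, u_{t+1} = u_t + s·(1−u_t) − f·u_t = u_t·(1−s−f) + s.
Here 1−s−f = 0.551 and s = 0.015.
u_1 = 0.012000 × 0.551 + 0.015 = 0.021612.
u_2 = 0.021612 × 0.551 + 0.015 = 0.026908.
u_3 = 0.026908 × 0.551 + 0.015 = 0.029826.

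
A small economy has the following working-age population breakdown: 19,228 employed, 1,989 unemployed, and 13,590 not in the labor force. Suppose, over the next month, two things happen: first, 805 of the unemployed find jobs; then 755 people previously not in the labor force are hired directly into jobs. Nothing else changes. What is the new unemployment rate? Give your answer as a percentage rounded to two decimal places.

Initially, labor force = 19,228 + 1,989 = 21,217, so u = 1,989/21,217 = 9.37%.
After the first change, unemployed falls and employed rises by 805; labor force unchanged → E = 20,033, U = 1,184, labor force = 21,217.
After the second change, employed and labor force both rise by 755; unemployed unchanged → E = 20,788, U = 1,184, labor force = 21,972.
New unemployment rate = 1,184 / 21,972 = 5.39%.

New unemployment rate ≈ 5.39%.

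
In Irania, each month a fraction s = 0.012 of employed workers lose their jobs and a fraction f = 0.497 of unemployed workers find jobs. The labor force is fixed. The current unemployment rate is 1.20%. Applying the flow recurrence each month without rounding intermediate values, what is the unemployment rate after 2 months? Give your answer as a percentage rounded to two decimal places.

With a fixed labor force, u_{t+1} = u_t + s·(1−u_t) − f·u_t = u_t·(1−s−f) + s.
Here 1−s−f = 0.491 and s = 0.012.
u_1 = 0.012000 × 0.491 + 0.012 = 0.017892.
u_2 = 0.017892 × 0.491 + 0.012 = 0.020785.

Unemployment rate after two months ≈ 2.08%.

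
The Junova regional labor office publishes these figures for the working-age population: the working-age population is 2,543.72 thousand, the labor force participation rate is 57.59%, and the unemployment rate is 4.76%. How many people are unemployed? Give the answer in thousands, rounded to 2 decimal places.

Labor force = 0.5759 × 2,543.72 = 1,464.93 thousand.
Unemployed = 0.0476 × 1,464.93 ≈ 69.73 thousand.

About 69.73 thousand are unemployed.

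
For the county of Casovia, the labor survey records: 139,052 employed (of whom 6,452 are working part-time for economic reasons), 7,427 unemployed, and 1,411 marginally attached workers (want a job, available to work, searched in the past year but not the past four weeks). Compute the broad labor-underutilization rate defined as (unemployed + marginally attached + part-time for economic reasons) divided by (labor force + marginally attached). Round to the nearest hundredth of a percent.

Broad underutilization rate ≈ 10.34%.

Labor force = 139,052 + 7,427 = 146,479.
Numerator = 7,427 + 1,411 + 6,452 = 15,290.
Denominator = 146,479 + 1,411 = 147,890.
Broad rate = 15,290 / 147,890 = 10.34%.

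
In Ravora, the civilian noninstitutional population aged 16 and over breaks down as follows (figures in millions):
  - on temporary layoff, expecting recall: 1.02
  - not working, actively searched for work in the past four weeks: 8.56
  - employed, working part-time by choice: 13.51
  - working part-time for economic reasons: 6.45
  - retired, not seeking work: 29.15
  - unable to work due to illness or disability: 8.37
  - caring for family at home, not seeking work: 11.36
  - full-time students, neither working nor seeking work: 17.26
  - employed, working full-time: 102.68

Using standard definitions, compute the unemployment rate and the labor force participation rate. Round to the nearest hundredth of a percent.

Unemployment rate ≈ 7.25%; labor force participation rate ≈ 66.66%.

Employed = 13.51 + 6.45 + 102.68 = 122.64 million (anyone who worked, including part-time for economic reasons, counts as employed).
Unemployed = 1.02 + 8.56 = 9.58 million (jobless and actively searching, or on temporary layoff).
Labor force = 122.64 + 9.58 = 132.22 million.
Not in labor force = 29.15 + 8.37 + 11.36 + 17.26 = 66.14 million (those not working and not actively searching are outside the labor force).
Civilian working-age population = 132.22 + 66.14 = 198.36 million.
Unemployment rate = 9.58 / 132.22 = 7.25%.
Labor force participation rate = 132.22 / 198.36 = 66.66%.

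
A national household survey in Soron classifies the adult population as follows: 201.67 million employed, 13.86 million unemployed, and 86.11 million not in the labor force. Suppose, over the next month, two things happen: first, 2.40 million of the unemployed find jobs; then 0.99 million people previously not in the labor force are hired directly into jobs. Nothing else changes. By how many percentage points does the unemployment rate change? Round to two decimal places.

The unemployment rate changes by −1.14 percentage points.

Initially, labor force = 201.67 + 13.86 = 215.53 million, so u = 13.86/215.53 = 6.43%.
After the first change, unemployed falls and employed rises by 2.40; labor force unchanged → E = 204.07, U = 11.46, labor force = 215.53 million.
After the second change, employed and labor force both rise by 0.99; unemployed unchanged → E = 205.06, U = 11.46, labor force = 216.52 million.
New unemployment rate = 11.46 / 216.52 = 5.29%.
Change = 5.29% − 6.43% = −1.14 percentage points.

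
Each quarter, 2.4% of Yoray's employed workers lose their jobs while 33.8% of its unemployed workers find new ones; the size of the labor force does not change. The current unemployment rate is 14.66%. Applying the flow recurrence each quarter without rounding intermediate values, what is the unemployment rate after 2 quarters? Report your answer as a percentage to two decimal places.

Unemployment rate after two quarters ≈ 9.90%.

With a fixed labor force, u_{t+1} = u_t + s·(1−u_t) − f·u_t = u_t·(1−s−f) + s.
Here 1−s−f = 0.638 and s = 0.024.
u_1 = 0.146600 × 0.638 + 0.024 = 0.117531.
u_2 = 0.117531 × 0.638 + 0.024 = 0.098985.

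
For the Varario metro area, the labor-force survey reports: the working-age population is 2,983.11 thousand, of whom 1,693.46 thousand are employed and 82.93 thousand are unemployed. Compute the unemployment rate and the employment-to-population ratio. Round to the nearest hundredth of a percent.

Labor force = employed + unemployed = 1,693.46 + 82.93 = 1,776.39 thousand.
Unemployment rate = 82.93 / 1,776.39 = 4.67%.
Employment-population ratio = 1,693.46 / 2,983.11 = 56.77%.

Unemployment rate ≈ 4.67%; employment-population ratio ≈ 56.77%.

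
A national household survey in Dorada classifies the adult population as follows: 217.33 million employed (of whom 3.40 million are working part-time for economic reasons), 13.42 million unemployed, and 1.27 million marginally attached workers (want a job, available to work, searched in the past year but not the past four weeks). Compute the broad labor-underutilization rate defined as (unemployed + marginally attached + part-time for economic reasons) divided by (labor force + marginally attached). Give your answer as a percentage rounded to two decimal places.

Labor force = 217.33 + 13.42 = 230.75 million.
Numerator = 13.42 + 1.27 + 3.40 = 18.09 million.
Denominator = 230.75 + 1.27 = 232.02 million.
Broad rate = 18.09 / 232.02 = 7.80%.

Broad underutilization rate ≈ 7.80%.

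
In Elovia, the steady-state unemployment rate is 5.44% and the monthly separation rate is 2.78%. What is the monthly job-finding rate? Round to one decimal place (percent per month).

Job-finding rate ≈ 48.3% per month.

From u* = s/(s+f): f = s·(1−u)/u.
f = 2.78 × (1 − 0.0544) / 0.0544 = 2.6288 / 0.0544 ≈ 48.3% per month.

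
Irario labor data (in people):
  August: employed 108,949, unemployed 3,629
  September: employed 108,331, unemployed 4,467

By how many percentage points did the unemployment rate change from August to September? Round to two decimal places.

August: labor force = 108,949 + 3,629 = 112,578; u = 3,629/112,578 = 3.22%.
September: labor force = 108,331 + 4,467 = 112,798; u = 4,467/112,798 = 3.96%.
Change = 3.96% − 3.22% = +0.74 pp.

The unemployment rate changed by +0.74 percentage points.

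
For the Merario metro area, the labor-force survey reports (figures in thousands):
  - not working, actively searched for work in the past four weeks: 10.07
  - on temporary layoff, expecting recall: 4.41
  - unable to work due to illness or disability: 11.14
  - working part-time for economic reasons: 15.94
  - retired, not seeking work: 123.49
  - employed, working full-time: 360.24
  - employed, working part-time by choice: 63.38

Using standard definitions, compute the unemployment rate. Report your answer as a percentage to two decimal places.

Employed = 15.94 + 360.24 + 63.38 = 439.56 thousand (anyone who worked, including part-time for economic reasons, counts as employed).
Unemployed = 10.07 + 4.41 = 14.48 thousand (jobless and actively searching, or on temporary layoff).
Labor force = 439.56 + 14.48 = 454.04 thousand.
Unemployment rate = 14.48 / 454.04 = 3.19%.

Unemployment rate ≈ 3.19%.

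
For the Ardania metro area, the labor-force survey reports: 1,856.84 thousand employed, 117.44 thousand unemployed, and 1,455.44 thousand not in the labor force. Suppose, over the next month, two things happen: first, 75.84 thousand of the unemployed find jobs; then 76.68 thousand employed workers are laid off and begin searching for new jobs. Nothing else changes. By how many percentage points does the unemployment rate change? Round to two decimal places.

Initially, labor force = 1,856.84 + 117.44 = 1,974.28 thousand, so u = 117.44/1,974.28 = 5.95%.
After the first change, unemployed falls and employed rises by 75.84; labor force unchanged → E = 1,932.68, U = 41.60, labor force = 1,974.28 thousand.
After the second change, employed falls and unemployed rises by 76.68; labor force unchanged → E = 1,856.00, U = 118.28, labor force = 1,974.28 thousand.
New unemployment rate = 118.28 / 1,974.28 = 5.99%.
Change = 5.99% − 5.95% = +0.04 percentage points.

The unemployment rate changes by +0.04 percentage points.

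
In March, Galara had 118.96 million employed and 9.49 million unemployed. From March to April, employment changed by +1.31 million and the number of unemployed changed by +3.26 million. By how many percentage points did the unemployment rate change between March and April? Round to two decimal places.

March: labor force = 118.96 + 9.49 = 128.45; u = 9.49/128.45 = 7.39%.
April: labor force = 120.27 + 12.75 = 133.02; u = 12.75/133.02 = 9.59%.
Change = 9.59% − 7.39% = +2.20 pp.

The unemployment rate changed by +2.20 percentage points.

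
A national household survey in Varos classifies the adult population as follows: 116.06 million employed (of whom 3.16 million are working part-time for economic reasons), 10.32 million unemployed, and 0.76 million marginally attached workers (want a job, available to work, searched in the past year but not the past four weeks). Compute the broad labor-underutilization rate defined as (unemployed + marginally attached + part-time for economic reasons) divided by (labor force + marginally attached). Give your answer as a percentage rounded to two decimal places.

Broad underutilization rate ≈ 11.20%.

Labor force = 116.06 + 10.32 = 126.38 million.
Numerator = 10.32 + 0.76 + 3.16 = 14.24 million.
Denominator = 126.38 + 0.76 = 127.14 million.
Broad rate = 14.24 / 127.14 = 11.20%.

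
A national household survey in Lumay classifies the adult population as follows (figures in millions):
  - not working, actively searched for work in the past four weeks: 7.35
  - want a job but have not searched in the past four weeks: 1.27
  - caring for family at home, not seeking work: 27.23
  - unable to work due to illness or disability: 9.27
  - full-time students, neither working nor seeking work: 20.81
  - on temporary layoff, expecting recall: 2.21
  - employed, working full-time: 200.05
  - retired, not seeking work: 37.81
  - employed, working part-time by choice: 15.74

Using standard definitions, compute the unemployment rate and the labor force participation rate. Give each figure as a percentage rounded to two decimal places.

Unemployment rate ≈ 4.24%; labor force participation rate ≈ 70.04%.

Employed = 200.05 + 15.74 = 215.79 million.
Unemployed = 7.35 + 2.21 = 9.56 million (jobless and actively searching, or on temporary layoff).
Labor force = 215.79 + 9.56 = 225.35 million.
Not in labor force = 1.27 + 27.23 + 9.27 + 20.81 + 37.81 = 96.39 million (those not working and not actively searching are outside the labor force — including those who want a job but have given up searching).
Civilian working-age population = 225.35 + 96.39 = 321.74 million.
Unemployment rate = 9.56 / 225.35 = 4.24%.
Labor force participation rate = 225.35 / 321.74 = 70.04%.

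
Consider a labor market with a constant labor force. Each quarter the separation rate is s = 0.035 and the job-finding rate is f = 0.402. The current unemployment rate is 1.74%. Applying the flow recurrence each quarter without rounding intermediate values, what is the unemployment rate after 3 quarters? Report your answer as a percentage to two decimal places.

Unemployment rate after three quarters ≈ 6.89%.

With a fixed labor force, u_{t+1} = u_t + s·(1−u_t) − f·u_t = u_t·(1−s−f) + s.
Here 1−s−f = 0.563 and s = 0.035.
u_1 = 0.017400 × 0.563 + 0.035 = 0.044796.
u_2 = 0.044796 × 0.563 + 0.035 = 0.060220.
u_3 = 0.060220 × 0.563 + 0.035 = 0.068904.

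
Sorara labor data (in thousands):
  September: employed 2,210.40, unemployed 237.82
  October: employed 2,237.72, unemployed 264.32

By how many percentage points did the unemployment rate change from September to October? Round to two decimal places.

September: labor force = 2,210.40 + 237.82 = 2,448.22; u = 237.82/2,448.22 = 9.71%.
October: labor force = 2,237.72 + 264.32 = 2,502.04; u = 264.32/2,502.04 = 10.56%.
Change = 10.56% − 9.71% = +0.85 pp.

The unemployment rate changed by +0.85 percentage points.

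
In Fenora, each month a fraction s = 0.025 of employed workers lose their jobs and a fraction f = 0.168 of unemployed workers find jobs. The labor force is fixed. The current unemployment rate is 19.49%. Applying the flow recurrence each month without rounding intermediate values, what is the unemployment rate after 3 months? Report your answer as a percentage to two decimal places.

Unemployment rate after three months ≈ 16.39%.

With a fixed labor force, u_{t+1} = u_t + s·(1−u_t) − f·u_t = u_t·(1−s−f) + s.
Here 1−s−f = 0.807 and s = 0.025.
u_1 = 0.194900 × 0.807 + 0.025 = 0.182284.
u_2 = 0.182284 × 0.807 + 0.025 = 0.172103.
u_3 = 0.172103 × 0.807 + 0.025 = 0.163887.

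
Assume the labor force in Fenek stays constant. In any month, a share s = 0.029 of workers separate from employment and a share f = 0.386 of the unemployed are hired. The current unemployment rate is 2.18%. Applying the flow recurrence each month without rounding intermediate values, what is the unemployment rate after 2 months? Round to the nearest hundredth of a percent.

Unemployment rate after two months ≈ 5.34%.

With a fixed labor force, u_{t+1} = u_t + s·(1−u_t) − f·u_t = u_t·(1−s−f) + s.
Here 1−s−f = 0.585 and s = 0.029.
u_1 = 0.021800 × 0.585 + 0.029 = 0.041753.
u_2 = 0.041753 × 0.585 + 0.029 = 0.053426.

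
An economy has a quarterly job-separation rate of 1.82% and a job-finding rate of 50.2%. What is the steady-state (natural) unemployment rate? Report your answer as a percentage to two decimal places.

At steady state the flows balance: s·E = f·U, so U/(E+U) = s/(s+f).
u* = 1.82 / (1.82 + 50.2) = 1.82 / 52.02 = 3.50%.

Steady-state unemployment rate ≈ 3.50%.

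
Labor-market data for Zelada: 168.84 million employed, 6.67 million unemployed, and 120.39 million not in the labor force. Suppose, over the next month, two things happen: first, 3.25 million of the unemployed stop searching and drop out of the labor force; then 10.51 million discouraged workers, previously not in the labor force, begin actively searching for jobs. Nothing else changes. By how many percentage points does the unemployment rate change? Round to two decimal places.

Initially, labor force = 168.84 + 6.67 = 175.51 million, so u = 6.67/175.51 = 3.80%.
After the first change, unemployed and labor force both fall by 3.25 → E = 168.84, U = 3.42, labor force = 172.26 million.
After the second change, unemployed and labor force both rise by 10.51 → E = 168.84, U = 13.93, labor force = 182.77 million.
New unemployment rate = 13.93 / 182.77 = 7.62%.
Change = 7.62% − 3.80% = +3.82 percentage points.

The unemployment rate changes by +3.82 percentage points.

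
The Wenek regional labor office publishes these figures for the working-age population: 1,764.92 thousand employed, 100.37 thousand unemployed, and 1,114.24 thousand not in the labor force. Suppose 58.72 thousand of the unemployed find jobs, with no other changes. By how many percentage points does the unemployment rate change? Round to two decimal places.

The unemployment rate changes by −3.15 percentage points.

Initially, labor force = 1,764.92 + 100.37 = 1,865.29 thousand, so u = 100.37/1,865.29 = 5.38%.
After the change, unemployed falls and employed rises by 58.72; labor force unchanged → E = 1,823.64, U = 41.65, labor force = 1,865.29 thousand.
New unemployment rate = 41.65 / 1,865.29 = 2.23%.
Change = 2.23% − 5.38% = −3.15 percentage points.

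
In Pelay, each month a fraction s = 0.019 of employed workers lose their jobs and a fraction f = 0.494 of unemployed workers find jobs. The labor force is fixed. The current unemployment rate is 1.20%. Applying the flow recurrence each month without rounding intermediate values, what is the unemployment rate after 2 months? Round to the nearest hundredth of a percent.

Unemployment rate after two months ≈ 3.11%.

With a fixed labor force, u_{t+1} = u_t + s·(1−u_t) − f·u_t = u_t·(1−s−f) + s.
Here 1−s−f = 0.487 and s = 0.019.
u_1 = 0.012000 × 0.487 + 0.019 = 0.024844.
u_2 = 0.024844 × 0.487 + 0.019 = 0.031099.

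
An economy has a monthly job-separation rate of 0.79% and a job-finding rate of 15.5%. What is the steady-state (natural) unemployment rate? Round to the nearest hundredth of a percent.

At steady state the flows balance: s·E = f·U, so U/(E+U) = s/(s+f).
u* = 0.79 / (0.79 + 15.5) = 0.79 / 16.29 = 4.85%.

Steady-state unemployment rate ≈ 4.85%.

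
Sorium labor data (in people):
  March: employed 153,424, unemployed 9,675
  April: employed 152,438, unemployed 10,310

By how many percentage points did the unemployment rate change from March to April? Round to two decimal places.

The unemployment rate changed by +0.40 percentage points.

March: labor force = 153,424 + 9,675 = 163,099; u = 9,675/163,099 = 5.93%.
April: labor force = 152,438 + 10,310 = 162,748; u = 10,310/162,748 = 6.33%.
Change = 6.33% − 5.93% = +0.40 pp.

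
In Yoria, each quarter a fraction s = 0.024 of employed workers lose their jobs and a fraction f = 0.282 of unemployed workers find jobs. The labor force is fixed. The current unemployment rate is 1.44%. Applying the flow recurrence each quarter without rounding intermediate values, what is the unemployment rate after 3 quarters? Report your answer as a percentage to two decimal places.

With a fixed labor force, u_{t+1} = u_t + s·(1−u_t) − f·u_t = u_t·(1−s−f) + s.
Here 1−s−f = 0.694 and s = 0.024.
u_1 = 0.014400 × 0.694 + 0.024 = 0.033994.
u_2 = 0.033994 × 0.694 + 0.024 = 0.047592.
u_3 = 0.047592 × 0.694 + 0.024 = 0.057029.

Unemployment rate after three quarters ≈ 5.70%.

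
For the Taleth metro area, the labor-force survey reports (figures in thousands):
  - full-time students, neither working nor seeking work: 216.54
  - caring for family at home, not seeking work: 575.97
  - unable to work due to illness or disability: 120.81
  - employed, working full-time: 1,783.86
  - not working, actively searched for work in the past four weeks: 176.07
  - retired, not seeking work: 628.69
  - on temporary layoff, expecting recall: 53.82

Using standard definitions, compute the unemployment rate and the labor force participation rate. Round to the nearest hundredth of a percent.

Unemployment rate ≈ 11.42%; labor force participation rate ≈ 56.63%.

Employed = 1,783.86 thousand.
Unemployed = 176.07 + 53.82 = 229.89 thousand (jobless and actively searching, or on temporary layoff).
Labor force = 1,783.86 + 229.89 = 2,013.75 thousand.
Not in labor force = 216.54 + 575.97 + 120.81 + 628.69 = 1,542.01 thousand (those not working and not actively searching are outside the labor force).
Civilian working-age population = 2,013.75 + 1,542.01 = 3,555.76 thousand.
Unemployment rate = 229.89 / 2,013.75 = 11.42%.
Labor force participation rate = 2,013.75 / 3,555.76 = 56.63%.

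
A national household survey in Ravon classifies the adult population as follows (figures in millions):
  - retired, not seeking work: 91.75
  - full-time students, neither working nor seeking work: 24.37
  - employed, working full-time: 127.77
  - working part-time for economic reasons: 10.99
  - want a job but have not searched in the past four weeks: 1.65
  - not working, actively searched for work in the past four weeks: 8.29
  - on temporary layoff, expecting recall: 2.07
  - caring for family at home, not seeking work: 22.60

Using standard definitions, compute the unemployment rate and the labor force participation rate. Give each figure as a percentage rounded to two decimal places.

Unemployment rate ≈ 6.95%; labor force participation rate ≈ 51.51%.

Employed = 127.77 + 10.99 = 138.76 million (anyone who worked, including part-time for economic reasons, counts as employed).
Unemployed = 8.29 + 2.07 = 10.36 million (jobless and actively searching, or on temporary layoff).
Labor force = 138.76 + 10.36 = 149.12 million.
Not in labor force = 91.75 + 24.37 + 1.65 + 22.60 = 140.37 million (those not working and not actively searching are outside the labor force — including those who want a job but have given up searching).
Civilian working-age population = 149.12 + 140.37 = 289.49 million.
Unemployment rate = 10.36 / 149.12 = 6.95%.
Labor force participation rate = 149.12 / 289.49 = 51.51%.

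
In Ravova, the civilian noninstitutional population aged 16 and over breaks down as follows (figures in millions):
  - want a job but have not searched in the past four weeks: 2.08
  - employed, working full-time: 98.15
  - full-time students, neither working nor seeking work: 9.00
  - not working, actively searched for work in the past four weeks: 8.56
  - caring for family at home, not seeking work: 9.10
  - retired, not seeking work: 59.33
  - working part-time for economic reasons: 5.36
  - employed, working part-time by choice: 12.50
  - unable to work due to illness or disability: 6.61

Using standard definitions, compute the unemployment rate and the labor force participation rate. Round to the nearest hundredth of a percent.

Employed = 98.15 + 5.36 + 12.50 = 116.01 million (anyone who worked, including part-time for economic reasons, counts as employed).
Unemployed = 8.56 million.
Labor force = 116.01 + 8.56 = 124.57 million.
Not in labor force = 2.08 + 9.00 + 9.10 + 59.33 + 6.61 = 86.12 million (those not working and not actively searching are outside the labor force — including those who want a job but have given up searching).
Civilian working-age population = 124.57 + 86.12 = 210.69 million.
Unemployment rate = 8.56 / 124.57 = 6.87%.
Labor force participation rate = 124.57 / 210.69 = 59.12%.

Unemployment rate ≈ 6.87%; labor force participation rate ≈ 59.12%.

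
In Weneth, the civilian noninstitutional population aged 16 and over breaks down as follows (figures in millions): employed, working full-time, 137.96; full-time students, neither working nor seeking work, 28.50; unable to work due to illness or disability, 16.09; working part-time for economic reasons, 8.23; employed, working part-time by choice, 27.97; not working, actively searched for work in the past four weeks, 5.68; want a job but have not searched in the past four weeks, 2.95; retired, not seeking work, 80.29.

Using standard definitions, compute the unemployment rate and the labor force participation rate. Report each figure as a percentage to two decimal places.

Employed = 137.96 + 8.23 + 27.97 = 174.16 million (anyone who worked, including part-time for economic reasons, counts as employed).
Unemployed = 5.68 million.
Labor force = 174.16 + 5.68 = 179.84 million.
Not in labor force = 28.50 + 16.09 + 2.95 + 80.29 = 127.83 million (those not working and not actively searching are outside the labor force — including those who want a job but have given up searching).
Civilian working-age population = 179.84 + 127.83 = 307.67 million.
Unemployment rate = 5.68 / 179.84 = 3.16%.
Labor force participation rate = 179.84 / 307.67 = 58.45%.

Unemployment rate ≈ 3.16%; labor force participation rate ≈ 58.45%.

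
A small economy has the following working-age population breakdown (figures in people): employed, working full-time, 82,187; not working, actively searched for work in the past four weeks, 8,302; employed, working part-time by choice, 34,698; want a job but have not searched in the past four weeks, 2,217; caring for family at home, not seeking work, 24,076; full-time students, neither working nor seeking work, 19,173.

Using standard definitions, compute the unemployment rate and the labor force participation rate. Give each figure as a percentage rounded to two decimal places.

Unemployment rate ≈ 6.63%; labor force participation rate ≈ 73.36%.

Employed = 82,187 + 34,698 = 116,885.
Unemployed = 8,302.
Labor force = 116,885 + 8,302 = 125,187.
Not in labor force = 2,217 + 24,076 + 19,173 = 45,466 (those not working and not actively searching are outside the labor force — including those who want a job but have given up searching).
Civilian working-age population = 125,187 + 45,466 = 170,653.
Unemployment rate = 8,302 / 125,187 = 6.63%.
Labor force participation rate = 125,187 / 170,653 = 73.36%.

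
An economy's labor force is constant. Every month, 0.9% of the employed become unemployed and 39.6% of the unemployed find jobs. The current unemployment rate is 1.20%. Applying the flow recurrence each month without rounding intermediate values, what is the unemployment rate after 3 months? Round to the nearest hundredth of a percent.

Unemployment rate after three months ≈ 2.01%.

With a fixed labor force, u_{t+1} = u_t + s·(1−u_t) − f·u_t = u_t·(1−s−f) + s.
Here 1−s−f = 0.595 and s = 0.009.
u_1 = 0.012000 × 0.595 + 0.009 = 0.016140.
u_2 = 0.016140 × 0.595 + 0.009 = 0.018603.
u_3 = 0.018603 × 0.595 + 0.009 = 0.020069.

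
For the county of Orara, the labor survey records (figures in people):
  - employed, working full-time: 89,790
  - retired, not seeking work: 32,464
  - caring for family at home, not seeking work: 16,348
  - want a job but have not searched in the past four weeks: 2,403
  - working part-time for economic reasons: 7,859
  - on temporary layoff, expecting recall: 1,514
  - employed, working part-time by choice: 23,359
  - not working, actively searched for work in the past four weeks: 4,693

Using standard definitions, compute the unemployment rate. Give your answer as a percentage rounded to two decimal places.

Employed = 89,790 + 7,859 + 23,359 = 121,008 (anyone who worked, including part-time for economic reasons, counts as employed).
Unemployed = 1,514 + 4,693 = 6,207 (jobless and actively searching, or on temporary layoff).
Labor force = 121,008 + 6,207 = 127,215.
Unemployment rate = 6,207 / 127,215 = 4.88%.

Unemployment rate ≈ 4.88%.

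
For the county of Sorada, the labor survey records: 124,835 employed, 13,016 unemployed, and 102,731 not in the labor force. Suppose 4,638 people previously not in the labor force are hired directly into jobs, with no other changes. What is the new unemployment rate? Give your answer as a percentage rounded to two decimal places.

Initially, labor force = 124,835 + 13,016 = 137,851, so u = 13,016/137,851 = 9.44%.
After the change, employed and labor force both rise by 4,638; unemployed unchanged → E = 129,473, U = 13,016, labor force = 142,489.
New unemployment rate = 13,016 / 142,489 = 9.13%.

New unemployment rate ≈ 9.13%.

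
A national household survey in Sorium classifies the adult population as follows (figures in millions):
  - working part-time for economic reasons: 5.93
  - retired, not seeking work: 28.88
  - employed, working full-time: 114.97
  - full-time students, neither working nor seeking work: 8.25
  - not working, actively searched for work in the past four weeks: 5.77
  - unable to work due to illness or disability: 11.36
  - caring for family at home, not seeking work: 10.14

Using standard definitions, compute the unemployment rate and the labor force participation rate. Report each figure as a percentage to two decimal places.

Employed = 5.93 + 114.97 = 120.90 million (anyone who worked, including part-time for economic reasons, counts as employed).
Unemployed = 5.77 million.
Labor force = 120.90 + 5.77 = 126.67 million.
Not in labor force = 28.88 + 8.25 + 11.36 + 10.14 = 58.63 million (those not working and not actively searching are outside the labor force).
Civilian working-age population = 126.67 + 58.63 = 185.30 million.
Unemployment rate = 5.77 / 126.67 = 4.56%.
Labor force participation rate = 126.67 / 185.30 = 68.36%.

Unemployment rate ≈ 4.56%; labor force participation rate ≈ 68.36%.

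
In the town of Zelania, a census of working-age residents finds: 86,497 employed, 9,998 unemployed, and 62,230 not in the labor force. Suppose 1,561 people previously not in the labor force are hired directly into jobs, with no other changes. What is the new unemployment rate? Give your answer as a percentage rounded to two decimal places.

Initially, labor force = 86,497 + 9,998 = 96,495, so u = 9,998/96,495 = 10.36%.
After the change, employed and labor force both rise by 1,561; unemployed unchanged → E = 88,058, U = 9,998, labor force = 98,056.
New unemployment rate = 9,998 / 98,056 = 10.20%.

New unemployment rate ≈ 10.20%.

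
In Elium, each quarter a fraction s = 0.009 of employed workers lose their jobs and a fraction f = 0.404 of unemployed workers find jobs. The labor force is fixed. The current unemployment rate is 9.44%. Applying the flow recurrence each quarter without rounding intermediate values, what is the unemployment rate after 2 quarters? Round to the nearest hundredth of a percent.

Unemployment rate after two quarters ≈ 4.68%.

With a fixed labor force, u_{t+1} = u_t + s·(1−u_t) − f·u_t = u_t·(1−s−f) + s.
Here 1−s−f = 0.587 and s = 0.009.
u_1 = 0.094400 × 0.587 + 0.009 = 0.064413.
u_2 = 0.064413 × 0.587 + 0.009 = 0.046810.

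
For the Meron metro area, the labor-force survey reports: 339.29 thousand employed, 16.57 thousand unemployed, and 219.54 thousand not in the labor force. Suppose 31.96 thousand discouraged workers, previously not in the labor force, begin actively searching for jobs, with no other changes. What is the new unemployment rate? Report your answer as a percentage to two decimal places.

Initially, labor force = 339.29 + 16.57 = 355.86 thousand, so u = 16.57/355.86 = 4.66%.
After the change, unemployed and labor force both rise by 31.96 → E = 339.29, U = 48.53, labor force = 387.82 thousand.
New unemployment rate = 48.53 / 387.82 = 12.51%.

New unemployment rate ≈ 12.51%.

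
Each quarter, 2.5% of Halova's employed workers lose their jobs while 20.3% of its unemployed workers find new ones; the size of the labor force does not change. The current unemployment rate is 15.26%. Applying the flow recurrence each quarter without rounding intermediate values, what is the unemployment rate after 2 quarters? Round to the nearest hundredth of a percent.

Unemployment rate after two quarters ≈ 13.52%.

With a fixed labor force, u_{t+1} = u_t + s·(1−u_t) − f·u_t = u_t·(1−s−f) + s.
Here 1−s−f = 0.772 and s = 0.025.
u_1 = 0.152600 × 0.772 + 0.025 = 0.142807.
u_2 = 0.142807 × 0.772 + 0.025 = 0.135247.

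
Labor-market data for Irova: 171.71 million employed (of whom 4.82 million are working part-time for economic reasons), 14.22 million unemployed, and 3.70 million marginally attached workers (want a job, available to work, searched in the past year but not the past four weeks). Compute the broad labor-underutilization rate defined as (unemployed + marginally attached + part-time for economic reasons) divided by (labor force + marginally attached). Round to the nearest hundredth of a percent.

Broad underutilization rate ≈ 11.99%.

Labor force = 171.71 + 14.22 = 185.93 million.
Numerator = 14.22 + 3.70 + 4.82 = 22.74 million.
Denominator = 185.93 + 3.70 = 189.63 million.
Broad rate = 22.74 / 189.63 = 11.99%.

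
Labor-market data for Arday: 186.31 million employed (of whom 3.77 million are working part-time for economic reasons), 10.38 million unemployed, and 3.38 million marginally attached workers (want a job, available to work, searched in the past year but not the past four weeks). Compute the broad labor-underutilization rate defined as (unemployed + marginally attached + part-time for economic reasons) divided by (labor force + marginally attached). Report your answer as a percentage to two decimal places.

Labor force = 186.31 + 10.38 = 196.69 million.
Numerator = 10.38 + 3.38 + 3.77 = 17.53 million.
Denominator = 196.69 + 3.38 = 200.07 million.
Broad rate = 17.53 / 200.07 = 8.76%.

Broad underutilization rate ≈ 8.76%.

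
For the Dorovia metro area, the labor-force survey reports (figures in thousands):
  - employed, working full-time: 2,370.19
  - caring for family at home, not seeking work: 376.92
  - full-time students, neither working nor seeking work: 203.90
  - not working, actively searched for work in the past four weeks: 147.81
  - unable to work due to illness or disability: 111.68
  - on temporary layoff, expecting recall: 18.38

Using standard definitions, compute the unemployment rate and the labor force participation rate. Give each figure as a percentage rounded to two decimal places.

Unemployment rate ≈ 6.55%; labor force participation rate ≈ 78.55%.

Employed = 2,370.19 thousand.
Unemployed = 147.81 + 18.38 = 166.19 thousand (jobless and actively searching, or on temporary layoff).
Labor force = 2,370.19 + 166.19 = 2,536.38 thousand.
Not in labor force = 376.92 + 203.90 + 111.68 = 692.50 thousand (those not working and not actively searching are outside the labor force).
Civilian working-age population = 2,536.38 + 692.50 = 3,228.88 thousand.
Unemployment rate = 166.19 / 2,536.38 = 6.55%.
Labor force participation rate = 2,536.38 / 3,228.88 = 78.55%.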